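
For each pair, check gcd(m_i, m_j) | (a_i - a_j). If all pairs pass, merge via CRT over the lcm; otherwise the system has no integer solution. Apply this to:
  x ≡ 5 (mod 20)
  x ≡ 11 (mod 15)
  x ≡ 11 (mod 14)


Moduli 20, 15, 14 are not pairwise coprime, so CRT works modulo lcm(m_i) when all pairwise compatibility conditions hold.
Pairwise compatibility: gcd(m_i, m_j) must divide a_i - a_j for every pair.
Merge one congruence at a time:
  Start: x ≡ 5 (mod 20).
  Combine with x ≡ 11 (mod 15): gcd(20, 15) = 5, and 11 - 5 = 6 is NOT divisible by 5.
    ⇒ system is inconsistent (no integer solution).

No solution (the system is inconsistent).


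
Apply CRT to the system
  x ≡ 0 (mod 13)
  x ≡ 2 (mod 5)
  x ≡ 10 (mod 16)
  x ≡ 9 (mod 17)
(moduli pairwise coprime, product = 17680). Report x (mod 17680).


Product of moduli M = 13 · 5 · 16 · 17 = 17680.
Merge one congruence at a time:
  Start: x ≡ 0 (mod 13).
  Combine with x ≡ 2 (mod 5); new modulus lcm = 65.
    Write x = 0 + 13·t and substitute into x ≡ 2 (mod 5): 13·t ≡ 2 − 0 = 2 (mod 5).
    Reduce coefficients mod 5: 3·t ≡ 2 (mod 5).
    The inverse of 3 mod 5 is 2 (since 3·2 = 6 = 1·5 + 1), so t ≡ 2·2 = 4 ≡ 4 (mod 5).
    Then x = 0 + 13·4 = 52, valid modulo lcm(13, 5) = 65: x ≡ 52 (mod 65).
  Combine with x ≡ 10 (mod 16); new modulus lcm = 1040.
    Write x = 52 + 65·t and substitute into x ≡ 10 (mod 16): 65·t ≡ 10 − 52 = -42 (mod 16).
    Reduce coefficients mod 16: 1·t ≡ 6 (mod 16).
    So t ≡ 6 (mod 16).
    Then x = 52 + 65·6 = 442, valid modulo lcm(65, 16) = 1040: x ≡ 442 (mod 1040).
  Combine with x ≡ 9 (mod 17); new modulus lcm = 17680.
    Write x = 442 + 1040·t and substitute into x ≡ 9 (mod 17): 1040·t ≡ 9 − 442 = -433 (mod 17).
    Reduce coefficients mod 17: 3·t ≡ 9 (mod 17).
    The inverse of 3 mod 17 is 6 (since 3·6 = 18 = 1·17 + 1), so t ≡ 6·9 = 54 ≡ 3 (mod 17).
    Then x = 442 + 1040·3 = 3562, valid modulo lcm(1040, 17) = 17680: x ≡ 3562 (mod 17680).
Verify against each original: 3562 mod 13 = 0, 3562 mod 5 = 2, 3562 mod 16 = 10, 3562 mod 17 = 9.

x ≡ 3562 (mod 17680).


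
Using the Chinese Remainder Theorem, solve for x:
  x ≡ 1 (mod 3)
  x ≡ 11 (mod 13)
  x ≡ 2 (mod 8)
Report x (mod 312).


Moduli 3, 13, 8 are pairwise coprime; by CRT there is a unique solution modulo M = 3 · 13 · 8 = 312.
Solve pairwise, accumulating the modulus:
  Start with x ≡ 1 (mod 3).
  Combine with x ≡ 11 (mod 13): since gcd(3, 13) = 1, we get a unique residue mod 39.
    Write x = 1 + 3·t and substitute into x ≡ 11 (mod 13): 3·t ≡ 11 − 1 = 10 (mod 13).
    The inverse of 3 mod 13 is 9 (since 3·9 = 27 = 2·13 + 1), so t ≡ 9·10 = 90 ≡ 12 (mod 13).
    Then x = 1 + 3·12 = 37, valid modulo lcm(3, 13) = 39: x ≡ 37 (mod 39).
  Combine with x ≡ 2 (mod 8): since gcd(39, 8) = 1, we get a unique residue mod 312.
    Write x = 37 + 39·t and substitute into x ≡ 2 (mod 8): 39·t ≡ 2 − 37 = -35 (mod 8).
    Reduce coefficients mod 8: 7·t ≡ 5 (mod 8).
    The inverse of 7 mod 8 is 7 (since 7·7 = 49 = 6·8 + 1), so t ≡ 7·5 = 35 ≡ 3 (mod 8).
    Then x = 37 + 39·3 = 154, valid modulo lcm(39, 8) = 312: x ≡ 154 (mod 312).
Verify: 154 mod 3 = 1 ✓, 154 mod 13 = 11 ✓, 154 mod 8 = 2 ✓.

x ≡ 154 (mod 312).


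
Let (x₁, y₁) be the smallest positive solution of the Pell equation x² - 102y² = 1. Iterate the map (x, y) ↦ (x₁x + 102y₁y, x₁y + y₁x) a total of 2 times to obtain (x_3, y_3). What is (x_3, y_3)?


Step 1: Find the fundamental solution (x₁, y₁) of x² - 102y² = 1.
  Expand √102 as a continued fraction. a₀ = ⌊√102⌋ = 10; iterate m_{k+1} = d_k·a_k − m_k, d_{k+1} = (102 − m_{k+1}²)/d_k, a_{k+1} = ⌊(a₀ + m_{k+1})/d_{k+1}⌋ (starting m₀ = 0, d₀ = 1), with convergents p_k = a_k·p_{k-1} + p_{k-2}, q_k = a_k·q_{k-1} + q_{k-2} (p₋₁ = 1, q₋₁ = 0):
  k = 0: a₀ = 10; p₀/q₀ = 10/1; p₀² − 102·q₀² = 100 − 102 = -2.
  k = 1: m = 10, d = 2, a = ⌊(10 + 10)/2⌋ = 10; p/q = (10·10 + 1)/(10·1 + 0) = 101/10; p² − 102·q² = 10201 − 10200 = 1.
  The first convergent with p² − 102·q² = 1 gives the fundamental solution (x₁, y₁) = (101, 10).
Step 2: Apply the recurrence (x_{n+1}, y_{n+1}) = (x₁x_n + 102y₁y_n, x₁y_n + y₁x_n) repeatedly.
  From (x_1, y_1) = (101, 10): x_2 = 101·101 + 102·10·10 = 20401; y_2 = 101·10 + 10·101 = 2020.
  From (x_2, y_2) = (20401, 2020): x_3 = 101·20401 + 102·10·2020 = 4120901; y_3 = 101·2020 + 10·20401 = 408030.
Step 3: Verify x_3² - 102·y_3² = 16981825051801 - 16981825051800 = 1 (should be 1). ✓

(x_1, y_1) = (101, 10); (x_3, y_3) = (4120901, 408030).


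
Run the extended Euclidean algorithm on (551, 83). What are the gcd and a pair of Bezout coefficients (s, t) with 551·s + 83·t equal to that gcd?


Euclidean algorithm on (551, 83) — divide until remainder is 0:
  551 = 6 · 83 + 53
  83 = 1 · 53 + 30
  53 = 1 · 30 + 23
  30 = 1 · 23 + 7
  23 = 3 · 7 + 2
  7 = 3 · 2 + 1
  2 = 2 · 1 + 0
gcd(551, 83) = 1.
Track Bezout coefficients alongside the remainders: start with r₀ = 551 = a·1 + b·0 (s = 1, t = 0) and r₁ = 83 = a·0 + b·1 (s = 0, t = 1); each new remainder r_{k+1} = r_{k-1} − q_k·r_k inherits s_{k+1} = s_{k-1} − q_k·s_k, t_{k+1} = t_{k-1} − q_k·t_k, so r_k = a·s_k + b·t_k at every step:
  q = 6: r = 53, s = 1 − 6·0 = 1, t = 0 − 6·1 = -6  (check: 551·1 + 83·(-6) = 53)
  q = 1: r = 30, s = 0 − 1·1 = -1, t = 1 − 1·(-6) = 7  (check: 551·(-1) + 83·7 = 30)
  q = 1: r = 23, s = 1 − 1·(-1) = 2, t = -6 − 1·7 = -13  (check: 551·2 + 83·(-13) = 23)
  q = 1: r = 7, s = -1 − 1·2 = -3, t = 7 − 1·(-13) = 20  (check: 551·(-3) + 83·20 = 7)
  q = 3: r = 2, s = 2 − 3·(-3) = 11, t = -13 − 3·20 = -73  (check: 551·11 + 83·(-73) = 2)
  q = 3: r = 1, s = -3 − 3·11 = -36, t = 20 − 3·(-73) = 239  (check: 551·(-36) + 83·239 = 1)
The row with r = 1 (the gcd) gives the Bezout coefficients s = -36, t = 239.
Result: 551 · (-36) + 83 · (239) = 1.

gcd(551, 83) = 1; s = -36, t = 239 (check: 551·(-36) + 83·239 = 1).


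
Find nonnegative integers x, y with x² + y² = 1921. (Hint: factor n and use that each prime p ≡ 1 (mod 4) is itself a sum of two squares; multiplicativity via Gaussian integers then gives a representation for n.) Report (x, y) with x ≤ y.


Step 1: Factor n = 1921 = 17 · 113.
Step 2: Check the mod-4 condition on each prime factor: 17 ≡ 1 (mod 4), exponent 1; 113 ≡ 1 (mod 4), exponent 1.
All primes ≡ 3 (mod 4) appear to even exponent (or don't appear), so by the two-squares theorem n IS expressible as a sum of two squares.
Step 3: Build a representation. Here n = 17 · 113 is a product of primes ≡ 1 (mod 4). Each prime p ≡ 1 (mod 4) is itself a sum of two squares; find a² by testing p − a² for a perfect square:
  17: 17 − 1² = 16 = 4² ⇒ 17 = 1² + 4².
  113: 113 − 1² = 112, 113 − 2² = 109, 113 − 3² = 104, 113 − 4² = 97, 113 − 5² = 88, 113 − 6² = 77, 113 − 7² = 64 = 8² ⇒ 113 = 7² + 8².
  Combine using the Brahmagupta–Fibonacci identity (a² + b²)(c² + d²) = (ac − bd)² + (ad + bc)² = (ac + bd)² + (ad − bc)²:
  17 · 113 = 1921: from (1² + 4²)(7² + 8²), take (1·7 − 4·8, 1·8 + 4·7) = (7 − 32, 8 + 28) = (-25, 36); dropping signs (only squares matter) gives (25, 36); check 25² + 36² = 625 + 1296 = 1921 ✓.
Step 4: Order so x ≤ y and verify: 25² + 36² = 625 + 1296 = 1921 = n. ✓

n = 1921 = 25² + 36² (one valid representation with x ≤ y).


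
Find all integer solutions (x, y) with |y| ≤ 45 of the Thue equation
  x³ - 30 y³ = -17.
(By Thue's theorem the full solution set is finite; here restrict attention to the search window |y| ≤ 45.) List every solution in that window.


The equation is x³ - 30y³ = -17. For fixed y, x³ = 30·y³ − 17, so a solution requires the RHS to be a perfect cube.
Strategy: iterate y from -45 to 45, compute RHS = 30·y³ − 17, and check whether it is a (positive or negative) perfect cube.
Check small values of y:
  y = 0: RHS = -17 is not a perfect cube.
  y = 1: RHS = 13 is not a perfect cube.
  y = -1: RHS = -47 is not a perfect cube.
  y = 2: RHS = 223 is not a perfect cube.
  y = -2: RHS = -257 is not a perfect cube.
  y = 3: RHS = 793 is not a perfect cube.
  y = -3: RHS = -827 is not a perfect cube.
Continuing the search up to |y| = 45 finds no solutions either.
No (x, y) in the scanned range satisfies the equation.

No integer solutions with |y| ≤ 45.


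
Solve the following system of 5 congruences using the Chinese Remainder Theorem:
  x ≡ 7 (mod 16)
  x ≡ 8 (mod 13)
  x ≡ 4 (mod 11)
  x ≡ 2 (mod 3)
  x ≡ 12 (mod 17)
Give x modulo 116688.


Product of moduli M = 16 · 13 · 11 · 3 · 17 = 116688.
Merge one congruence at a time:
  Start: x ≡ 7 (mod 16).
  Combine with x ≡ 8 (mod 13); new modulus lcm = 208.
    Write x = 7 + 16·t and substitute into x ≡ 8 (mod 13): 16·t ≡ 8 − 7 = 1 (mod 13).
    Reduce coefficients mod 13: 3·t ≡ 1 (mod 13).
    The inverse of 3 mod 13 is 9 (since 3·9 = 27 = 2·13 + 1), so t ≡ 9·1 = 9 ≡ 9 (mod 13).
    Then x = 7 + 16·9 = 151, valid modulo lcm(16, 13) = 208: x ≡ 151 (mod 208).
  Combine with x ≡ 4 (mod 11); new modulus lcm = 2288.
    Write x = 151 + 208·t and substitute into x ≡ 4 (mod 11): 208·t ≡ 4 − 151 = -147 (mod 11).
    Reduce coefficients mod 11: 10·t ≡ 7 (mod 11).
    The inverse of 10 mod 11 is 10 (since 10·10 = 100 = 9·11 + 1), so t ≡ 10·7 = 70 ≡ 4 (mod 11).
    Then x = 151 + 208·4 = 983, valid modulo lcm(208, 11) = 2288: x ≡ 983 (mod 2288).
  Combine with x ≡ 2 (mod 3); new modulus lcm = 6864.
    Write x = 983 + 2288·t and substitute into x ≡ 2 (mod 3): 2288·t ≡ 2 − 983 = -981 (mod 3).
    Reduce coefficients mod 3: 2·t ≡ 0 (mod 3).
    The inverse of 2 mod 3 is 2 (since 2·2 = 4 = 1·3 + 1), so t ≡ 2·0 = 0 ≡ 0 (mod 3).
    Then x = 983 + 2288·0 = 983, valid modulo lcm(2288, 3) = 6864: x ≡ 983 (mod 6864).
  Combine with x ≡ 12 (mod 17); new modulus lcm = 116688.
    Write x = 983 + 6864·t and substitute into x ≡ 12 (mod 17): 6864·t ≡ 12 − 983 = -971 (mod 17).
    Reduce coefficients mod 17: 13·t ≡ 15 (mod 17).
    The inverse of 13 mod 17 is 4 (since 13·4 = 52 = 3·17 + 1), so t ≡ 4·15 = 60 ≡ 9 (mod 17).
    Then x = 983 + 6864·9 = 62759, valid modulo lcm(6864, 17) = 116688: x ≡ 62759 (mod 116688).
Verify against each original: 62759 mod 16 = 7, 62759 mod 13 = 8, 62759 mod 11 = 4, 62759 mod 3 = 2, 62759 mod 17 = 12.

x ≡ 62759 (mod 116688).


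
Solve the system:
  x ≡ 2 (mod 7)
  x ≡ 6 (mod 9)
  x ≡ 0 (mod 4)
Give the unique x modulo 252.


Moduli 7, 9, 4 are pairwise coprime; by CRT there is a unique solution modulo M = 7 · 9 · 4 = 252.
Solve pairwise, accumulating the modulus:
  Start with x ≡ 2 (mod 7).
  Combine with x ≡ 6 (mod 9): since gcd(7, 9) = 1, we get a unique residue mod 63.
    Write x = 2 + 7·t and substitute into x ≡ 6 (mod 9): 7·t ≡ 6 − 2 = 4 (mod 9).
    The inverse of 7 mod 9 is 4 (since 7·4 = 28 = 3·9 + 1), so t ≡ 4·4 = 16 ≡ 7 (mod 9).
    Then x = 2 + 7·7 = 51, valid modulo lcm(7, 9) = 63: x ≡ 51 (mod 63).
  Combine with x ≡ 0 (mod 4): since gcd(63, 4) = 1, we get a unique residue mod 252.
    Write x = 51 + 63·t and substitute into x ≡ 0 (mod 4): 63·t ≡ 0 − 51 = -51 (mod 4).
    Reduce coefficients mod 4: 3·t ≡ 1 (mod 4).
    The inverse of 3 mod 4 is 3 (since 3·3 = 9 = 2·4 + 1), so t ≡ 3·1 = 3 ≡ 3 (mod 4).
    Then x = 51 + 63·3 = 240, valid modulo lcm(63, 4) = 252: x ≡ 240 (mod 252).
Verify: 240 mod 7 = 2 ✓, 240 mod 9 = 6 ✓, 240 mod 4 = 0 ✓.

x ≡ 240 (mod 252).


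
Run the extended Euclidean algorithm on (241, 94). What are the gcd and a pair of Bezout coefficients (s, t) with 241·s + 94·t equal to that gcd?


Euclidean algorithm on (241, 94) — divide until remainder is 0:
  241 = 2 · 94 + 53
  94 = 1 · 53 + 41
  53 = 1 · 41 + 12
  41 = 3 · 12 + 5
  12 = 2 · 5 + 2
  5 = 2 · 2 + 1
  2 = 2 · 1 + 0
gcd(241, 94) = 1.
Track Bezout coefficients alongside the remainders: start with r₀ = 241 = a·1 + b·0 (s = 1, t = 0) and r₁ = 94 = a·0 + b·1 (s = 0, t = 1); each new remainder r_{k+1} = r_{k-1} − q_k·r_k inherits s_{k+1} = s_{k-1} − q_k·s_k, t_{k+1} = t_{k-1} − q_k·t_k, so r_k = a·s_k + b·t_k at every step:
  q = 2: r = 53, s = 1 − 2·0 = 1, t = 0 − 2·1 = -2  (check: 241·1 + 94·(-2) = 53)
  q = 1: r = 41, s = 0 − 1·1 = -1, t = 1 − 1·(-2) = 3  (check: 241·(-1) + 94·3 = 41)
  q = 1: r = 12, s = 1 − 1·(-1) = 2, t = -2 − 1·3 = -5  (check: 241·2 + 94·(-5) = 12)
  q = 3: r = 5, s = -1 − 3·2 = -7, t = 3 − 3·(-5) = 18  (check: 241·(-7) + 94·18 = 5)
  q = 2: r = 2, s = 2 − 2·(-7) = 16, t = -5 − 2·18 = -41  (check: 241·16 + 94·(-41) = 2)
  q = 2: r = 1, s = -7 − 2·16 = -39, t = 18 − 2·(-41) = 100  (check: 241·(-39) + 94·100 = 1)
The row with r = 1 (the gcd) gives the Bezout coefficients s = -39, t = 100.
Result: 241 · (-39) + 94 · (100) = 1.

gcd(241, 94) = 1; s = -39, t = 100 (check: 241·(-39) + 94·100 = 1).


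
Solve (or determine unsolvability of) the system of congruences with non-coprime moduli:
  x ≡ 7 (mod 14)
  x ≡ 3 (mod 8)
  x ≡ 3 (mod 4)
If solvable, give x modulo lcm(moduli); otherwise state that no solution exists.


Moduli 14, 8, 4 are not pairwise coprime, so CRT works modulo lcm(m_i) when all pairwise compatibility conditions hold.
Pairwise compatibility: gcd(m_i, m_j) must divide a_i - a_j for every pair.
Merge one congruence at a time:
  Start: x ≡ 7 (mod 14).
  Combine with x ≡ 3 (mod 8): gcd(14, 8) = 2; 3 - 7 = -4, which IS divisible by 2, so compatible.
    Write x = 7 + 14·t and substitute into x ≡ 3 (mod 8): 14·t ≡ 3 − 7 = -4 (mod 8).
    Divide the congruence (and modulus) by g = 2: 7·t ≡ -2 (mod 4).
    Reduce coefficients mod 4: 3·t ≡ 2 (mod 4).
    The inverse of 3 mod 4 is 3 (since 3·3 = 9 = 2·4 + 1), so t ≡ 3·2 = 6 ≡ 2 (mod 4).
    Then x = 7 + 14·2 = 35, valid modulo lcm(14, 8) = 56: x ≡ 35 (mod 56).
  Combine with x ≡ 3 (mod 4): gcd(56, 4) = 4; 3 - 35 = -32, which IS divisible by 4, so compatible.
    Write x = 35 + 56·t and substitute into x ≡ 3 (mod 4): 56·t ≡ 3 − 35 = -32 (mod 4).
    Divide the congruence (and modulus) by g = 4: 14·t ≡ -8 (mod 1).
    Modulo 1 every t works; take t = 0.
    Then x = 35 + 56·0 = 35, valid modulo lcm(56, 4) = 56: x ≡ 35 (mod 56).
Verify: 35 mod 14 = 7, 35 mod 8 = 3, 35 mod 4 = 3.

x ≡ 35 (mod 56).


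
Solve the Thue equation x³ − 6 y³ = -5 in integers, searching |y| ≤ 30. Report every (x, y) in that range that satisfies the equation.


The equation is x³ - 6y³ = -5. For fixed y, x³ = 6·y³ − 5, so a solution requires the RHS to be a perfect cube.
Strategy: iterate y from -30 to 30, compute RHS = 6·y³ − 5, and check whether it is a (positive or negative) perfect cube.
Check small values of y:
  y = 0: RHS = -5 is not a perfect cube.
  y = 1: RHS = 1 = (1)³ ⇒ x = 1 works.
  y = -1: RHS = -11 is not a perfect cube.
  y = 2: RHS = 43 is not a perfect cube.
  y = -2: RHS = -53 is not a perfect cube.
  y = 3: RHS = 157 is not a perfect cube.
  y = -3: RHS = -167 is not a perfect cube.
Continuing the search up to |y| = 30 finds no further solutions beyond those listed.
Collected solutions: (1, 1).

Solutions (with |y| ≤ 30): (1, 1).


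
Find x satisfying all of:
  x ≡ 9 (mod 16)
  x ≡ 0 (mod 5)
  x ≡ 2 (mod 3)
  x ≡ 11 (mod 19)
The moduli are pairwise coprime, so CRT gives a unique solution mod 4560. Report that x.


Product of moduli M = 16 · 5 · 3 · 19 = 4560.
Merge one congruence at a time:
  Start: x ≡ 9 (mod 16).
  Combine with x ≡ 0 (mod 5); new modulus lcm = 80.
    Write x = 9 + 16·t and substitute into x ≡ 0 (mod 5): 16·t ≡ 0 − 9 = -9 (mod 5).
    Reduce coefficients mod 5: 1·t ≡ 1 (mod 5).
    So t ≡ 1 (mod 5).
    Then x = 9 + 16·1 = 25, valid modulo lcm(16, 5) = 80: x ≡ 25 (mod 80).
  Combine with x ≡ 2 (mod 3); new modulus lcm = 240.
    Write x = 25 + 80·t and substitute into x ≡ 2 (mod 3): 80·t ≡ 2 − 25 = -23 (mod 3).
    Reduce coefficients mod 3: 2·t ≡ 1 (mod 3).
    The inverse of 2 mod 3 is 2 (since 2·2 = 4 = 1·3 + 1), so t ≡ 2·1 = 2 ≡ 2 (mod 3).
    Then x = 25 + 80·2 = 185, valid modulo lcm(80, 3) = 240: x ≡ 185 (mod 240).
  Combine with x ≡ 11 (mod 19); new modulus lcm = 4560.
    Write x = 185 + 240·t and substitute into x ≡ 11 (mod 19): 240·t ≡ 11 − 185 = -174 (mod 19).
    Reduce coefficients mod 19: 12·t ≡ 16 (mod 19).
    The inverse of 12 mod 19 is 8 (since 12·8 = 96 = 5·19 + 1), so t ≡ 8·16 = 128 ≡ 14 (mod 19).
    Then x = 185 + 240·14 = 3545, valid modulo lcm(240, 19) = 4560: x ≡ 3545 (mod 4560).
Verify against each original: 3545 mod 16 = 9, 3545 mod 5 = 0, 3545 mod 3 = 2, 3545 mod 19 = 11.

x ≡ 3545 (mod 4560).


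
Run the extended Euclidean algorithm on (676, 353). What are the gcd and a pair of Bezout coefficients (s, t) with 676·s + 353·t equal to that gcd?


Euclidean algorithm on (676, 353) — divide until remainder is 0:
  676 = 1 · 353 + 323
  353 = 1 · 323 + 30
  323 = 10 · 30 + 23
  30 = 1 · 23 + 7
  23 = 3 · 7 + 2
  7 = 3 · 2 + 1
  2 = 2 · 1 + 0
gcd(676, 353) = 1.
Track Bezout coefficients alongside the remainders: start with r₀ = 676 = a·1 + b·0 (s = 1, t = 0) and r₁ = 353 = a·0 + b·1 (s = 0, t = 1); each new remainder r_{k+1} = r_{k-1} − q_k·r_k inherits s_{k+1} = s_{k-1} − q_k·s_k, t_{k+1} = t_{k-1} − q_k·t_k, so r_k = a·s_k + b·t_k at every step:
  q = 1: r = 323, s = 1 − 1·0 = 1, t = 0 − 1·1 = -1  (check: 676·1 + 353·(-1) = 323)
  q = 1: r = 30, s = 0 − 1·1 = -1, t = 1 − 1·(-1) = 2  (check: 676·(-1) + 353·2 = 30)
  q = 10: r = 23, s = 1 − 10·(-1) = 11, t = -1 − 10·2 = -21  (check: 676·11 + 353·(-21) = 23)
  q = 1: r = 7, s = -1 − 1·11 = -12, t = 2 − 1·(-21) = 23  (check: 676·(-12) + 353·23 = 7)
  q = 3: r = 2, s = 11 − 3·(-12) = 47, t = -21 − 3·23 = -90  (check: 676·47 + 353·(-90) = 2)
  q = 3: r = 1, s = -12 − 3·47 = -153, t = 23 − 3·(-90) = 293  (check: 676·(-153) + 353·293 = 1)
The row with r = 1 (the gcd) gives the Bezout coefficients s = -153, t = 293.
Result: 676 · (-153) + 353 · (293) = 1.

gcd(676, 353) = 1; s = -153, t = 293 (check: 676·(-153) + 353·293 = 1).


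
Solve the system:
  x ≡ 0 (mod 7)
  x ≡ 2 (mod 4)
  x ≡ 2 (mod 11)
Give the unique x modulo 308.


Moduli 7, 4, 11 are pairwise coprime; by CRT there is a unique solution modulo M = 7 · 4 · 11 = 308.
Solve pairwise, accumulating the modulus:
  Start with x ≡ 0 (mod 7).
  Combine with x ≡ 2 (mod 4): since gcd(7, 4) = 1, we get a unique residue mod 28.
    Write x = 0 + 7·t and substitute into x ≡ 2 (mod 4): 7·t ≡ 2 − 0 = 2 (mod 4).
    Reduce coefficients mod 4: 3·t ≡ 2 (mod 4).
    The inverse of 3 mod 4 is 3 (since 3·3 = 9 = 2·4 + 1), so t ≡ 3·2 = 6 ≡ 2 (mod 4).
    Then x = 0 + 7·2 = 14, valid modulo lcm(7, 4) = 28: x ≡ 14 (mod 28).
  Combine with x ≡ 2 (mod 11): since gcd(28, 11) = 1, we get a unique residue mod 308.
    Write x = 14 + 28·t and substitute into x ≡ 2 (mod 11): 28·t ≡ 2 − 14 = -12 (mod 11).
    Reduce coefficients mod 11: 6·t ≡ 10 (mod 11).
    The inverse of 6 mod 11 is 2 (since 6·2 = 12 = 1·11 + 1), so t ≡ 2·10 = 20 ≡ 9 (mod 11).
    Then x = 14 + 28·9 = 266, valid modulo lcm(28, 11) = 308: x ≡ 266 (mod 308).
Verify: 266 mod 7 = 0 ✓, 266 mod 4 = 2 ✓, 266 mod 11 = 2 ✓.

x ≡ 266 (mod 308).


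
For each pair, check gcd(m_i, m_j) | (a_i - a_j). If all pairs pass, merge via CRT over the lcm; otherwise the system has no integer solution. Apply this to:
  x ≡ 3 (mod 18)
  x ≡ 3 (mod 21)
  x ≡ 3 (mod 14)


Moduli 18, 21, 14 are not pairwise coprime, so CRT works modulo lcm(m_i) when all pairwise compatibility conditions hold.
Pairwise compatibility: gcd(m_i, m_j) must divide a_i - a_j for every pair.
Merge one congruence at a time:
  Start: x ≡ 3 (mod 18).
  Combine with x ≡ 3 (mod 21): gcd(18, 21) = 3; 3 - 3 = 0, which IS divisible by 3, so compatible.
    Write x = 3 + 18·t and substitute into x ≡ 3 (mod 21): 18·t ≡ 3 − 3 = 0 (mod 21).
    Divide the congruence (and modulus) by g = 3: 6·t ≡ 0 (mod 7).
    The inverse of 6 mod 7 is 6 (since 6·6 = 36 = 5·7 + 1), so t ≡ 6·0 = 0 ≡ 0 (mod 7).
    Then x = 3 + 18·0 = 3, valid modulo lcm(18, 21) = 126: x ≡ 3 (mod 126).
  Combine with x ≡ 3 (mod 14): gcd(126, 14) = 14; 3 - 3 = 0, which IS divisible by 14, so compatible.
    Write x = 3 + 126·t and substitute into x ≡ 3 (mod 14): 126·t ≡ 3 − 3 = 0 (mod 14).
    Divide the congruence (and modulus) by g = 14: 9·t ≡ 0 (mod 1).
    Modulo 1 every t works; take t = 0.
    Then x = 3 + 126·0 = 3, valid modulo lcm(126, 14) = 126: x ≡ 3 (mod 126).
Verify: 3 mod 18 = 3, 3 mod 21 = 3, 3 mod 14 = 3.

x ≡ 3 (mod 126).


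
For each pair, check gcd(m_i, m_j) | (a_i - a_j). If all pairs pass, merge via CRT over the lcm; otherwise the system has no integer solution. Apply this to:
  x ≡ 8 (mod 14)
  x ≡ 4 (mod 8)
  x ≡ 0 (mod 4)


Moduli 14, 8, 4 are not pairwise coprime, so CRT works modulo lcm(m_i) when all pairwise compatibility conditions hold.
Pairwise compatibility: gcd(m_i, m_j) must divide a_i - a_j for every pair.
Merge one congruence at a time:
  Start: x ≡ 8 (mod 14).
  Combine with x ≡ 4 (mod 8): gcd(14, 8) = 2; 4 - 8 = -4, which IS divisible by 2, so compatible.
    Write x = 8 + 14·t and substitute into x ≡ 4 (mod 8): 14·t ≡ 4 − 8 = -4 (mod 8).
    Divide the congruence (and modulus) by g = 2: 7·t ≡ -2 (mod 4).
    Reduce coefficients mod 4: 3·t ≡ 2 (mod 4).
    The inverse of 3 mod 4 is 3 (since 3·3 = 9 = 2·4 + 1), so t ≡ 3·2 = 6 ≡ 2 (mod 4).
    Then x = 8 + 14·2 = 36, valid modulo lcm(14, 8) = 56: x ≡ 36 (mod 56).
  Combine with x ≡ 0 (mod 4): gcd(56, 4) = 4; 0 - 36 = -36, which IS divisible by 4, so compatible.
    Write x = 36 + 56·t and substitute into x ≡ 0 (mod 4): 56·t ≡ 0 − 36 = -36 (mod 4).
    Divide the congruence (and modulus) by g = 4: 14·t ≡ -9 (mod 1).
    Modulo 1 every t works; take t = 0.
    Then x = 36 + 56·0 = 36, valid modulo lcm(56, 4) = 56: x ≡ 36 (mod 56).
Verify: 36 mod 14 = 8, 36 mod 8 = 4, 36 mod 4 = 0.

x ≡ 36 (mod 56).


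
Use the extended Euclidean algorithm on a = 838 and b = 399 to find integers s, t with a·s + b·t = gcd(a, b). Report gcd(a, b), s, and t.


Euclidean algorithm on (838, 399) — divide until remainder is 0:
  838 = 2 · 399 + 40
  399 = 9 · 40 + 39
  40 = 1 · 39 + 1
  39 = 39 · 1 + 0
gcd(838, 399) = 1.
Track Bezout coefficients alongside the remainders: start with r₀ = 838 = a·1 + b·0 (s = 1, t = 0) and r₁ = 399 = a·0 + b·1 (s = 0, t = 1); each new remainder r_{k+1} = r_{k-1} − q_k·r_k inherits s_{k+1} = s_{k-1} − q_k·s_k, t_{k+1} = t_{k-1} − q_k·t_k, so r_k = a·s_k + b·t_k at every step:
  q = 2: r = 40, s = 1 − 2·0 = 1, t = 0 − 2·1 = -2  (check: 838·1 + 399·(-2) = 40)
  q = 9: r = 39, s = 0 − 9·1 = -9, t = 1 − 9·(-2) = 19  (check: 838·(-9) + 399·19 = 39)
  q = 1: r = 1, s = 1 − 1·(-9) = 10, t = -2 − 1·19 = -21  (check: 838·10 + 399·(-21) = 1)
The row with r = 1 (the gcd) gives the Bezout coefficients s = 10, t = -21.
Result: 838 · (10) + 399 · (-21) = 1.

gcd(838, 399) = 1; s = 10, t = -21 (check: 838·10 + 399·(-21) = 1).


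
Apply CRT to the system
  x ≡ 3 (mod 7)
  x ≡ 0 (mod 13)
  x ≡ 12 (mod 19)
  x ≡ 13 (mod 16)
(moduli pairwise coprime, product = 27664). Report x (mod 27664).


Product of moduli M = 7 · 13 · 19 · 16 = 27664.
Merge one congruence at a time:
  Start: x ≡ 3 (mod 7).
  Combine with x ≡ 0 (mod 13); new modulus lcm = 91.
    Write x = 3 + 7·t and substitute into x ≡ 0 (mod 13): 7·t ≡ 0 − 3 = -3 (mod 13).
    Reduce coefficients mod 13: 7·t ≡ 10 (mod 13).
    The inverse of 7 mod 13 is 2 (since 7·2 = 14 = 1·13 + 1), so t ≡ 2·10 = 20 ≡ 7 (mod 13).
    Then x = 3 + 7·7 = 52, valid modulo lcm(7, 13) = 91: x ≡ 52 (mod 91).
  Combine with x ≡ 12 (mod 19); new modulus lcm = 1729.
    Write x = 52 + 91·t and substitute into x ≡ 12 (mod 19): 91·t ≡ 12 − 52 = -40 (mod 19).
    Reduce coefficients mod 19: 15·t ≡ 17 (mod 19).
    The inverse of 15 mod 19 is 14 (since 15·14 = 210 = 11·19 + 1), so t ≡ 14·17 = 238 ≡ 10 (mod 19).
    Then x = 52 + 91·10 = 962, valid modulo lcm(91, 19) = 1729: x ≡ 962 (mod 1729).
  Combine with x ≡ 13 (mod 16); new modulus lcm = 27664.
    Write x = 962 + 1729·t and substitute into x ≡ 13 (mod 16): 1729·t ≡ 13 − 962 = -949 (mod 16).
    Reduce coefficients mod 16: 1·t ≡ 11 (mod 16).
    So t ≡ 11 (mod 16).
    Then x = 962 + 1729·11 = 19981, valid modulo lcm(1729, 16) = 27664: x ≡ 19981 (mod 27664).
Verify against each original: 19981 mod 7 = 3, 19981 mod 13 = 0, 19981 mod 19 = 12, 19981 mod 16 = 13.

x ≡ 19981 (mod 27664).


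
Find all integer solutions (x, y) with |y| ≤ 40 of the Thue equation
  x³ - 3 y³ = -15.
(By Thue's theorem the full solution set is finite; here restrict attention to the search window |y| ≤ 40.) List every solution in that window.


The equation is x³ - 3y³ = -15. For fixed y, x³ = 3·y³ − 15, so a solution requires the RHS to be a perfect cube.
Strategy: iterate y from -40 to 40, compute RHS = 3·y³ − 15, and check whether it is a (positive or negative) perfect cube.
Check small values of y:
  y = 0: RHS = -15 is not a perfect cube.
  y = 1: RHS = -12 is not a perfect cube.
  y = -1: RHS = -18 is not a perfect cube.
  y = 2: RHS = 9 is not a perfect cube.
  y = -2: RHS = -39 is not a perfect cube.
  y = 3: RHS = 66 is not a perfect cube.
  y = -3: RHS = -96 is not a perfect cube.
Continuing the search up to |y| = 40 finds no solutions either.
No (x, y) in the scanned range satisfies the equation.

No integer solutions with |y| ≤ 40.


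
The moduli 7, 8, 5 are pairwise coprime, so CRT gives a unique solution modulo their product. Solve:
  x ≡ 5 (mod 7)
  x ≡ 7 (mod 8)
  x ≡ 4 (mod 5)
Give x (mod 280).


Moduli 7, 8, 5 are pairwise coprime; by CRT there is a unique solution modulo M = 7 · 8 · 5 = 280.
Solve pairwise, accumulating the modulus:
  Start with x ≡ 5 (mod 7).
  Combine with x ≡ 7 (mod 8): since gcd(7, 8) = 1, we get a unique residue mod 56.
    Write x = 5 + 7·t and substitute into x ≡ 7 (mod 8): 7·t ≡ 7 − 5 = 2 (mod 8).
    The inverse of 7 mod 8 is 7 (since 7·7 = 49 = 6·8 + 1), so t ≡ 7·2 = 14 ≡ 6 (mod 8).
    Then x = 5 + 7·6 = 47, valid modulo lcm(7, 8) = 56: x ≡ 47 (mod 56).
  Combine with x ≡ 4 (mod 5): since gcd(56, 5) = 1, we get a unique residue mod 280.
    Write x = 47 + 56·t and substitute into x ≡ 4 (mod 5): 56·t ≡ 4 − 47 = -43 (mod 5).
    Reduce coefficients mod 5: 1·t ≡ 2 (mod 5).
    So t ≡ 2 (mod 5).
    Then x = 47 + 56·2 = 159, valid modulo lcm(56, 5) = 280: x ≡ 159 (mod 280).
Verify: 159 mod 7 = 5 ✓, 159 mod 8 = 7 ✓, 159 mod 5 = 4 ✓.

x ≡ 159 (mod 280).


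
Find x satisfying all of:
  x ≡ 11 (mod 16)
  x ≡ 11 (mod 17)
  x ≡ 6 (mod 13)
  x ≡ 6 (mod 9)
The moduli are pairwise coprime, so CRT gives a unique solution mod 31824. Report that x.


Product of moduli M = 16 · 17 · 13 · 9 = 31824.
Merge one congruence at a time:
  Start: x ≡ 11 (mod 16).
  Combine with x ≡ 11 (mod 17); new modulus lcm = 272.
    Write x = 11 + 16·t and substitute into x ≡ 11 (mod 17): 16·t ≡ 11 − 11 = 0 (mod 17).
    The inverse of 16 mod 17 is 16 (since 16·16 = 256 = 15·17 + 1), so t ≡ 16·0 = 0 ≡ 0 (mod 17).
    Then x = 11 + 16·0 = 11, valid modulo lcm(16, 17) = 272: x ≡ 11 (mod 272).
  Combine with x ≡ 6 (mod 13); new modulus lcm = 3536.
    Write x = 11 + 272·t and substitute into x ≡ 6 (mod 13): 272·t ≡ 6 − 11 = -5 (mod 13).
    Reduce coefficients mod 13: 12·t ≡ 8 (mod 13).
    The inverse of 12 mod 13 is 12 (since 12·12 = 144 = 11·13 + 1), so t ≡ 12·8 = 96 ≡ 5 (mod 13).
    Then x = 11 + 272·5 = 1371, valid modulo lcm(272, 13) = 3536: x ≡ 1371 (mod 3536).
  Combine with x ≡ 6 (mod 9); new modulus lcm = 31824.
    Write x = 1371 + 3536·t and substitute into x ≡ 6 (mod 9): 3536·t ≡ 6 − 1371 = -1365 (mod 9).
    Reduce coefficients mod 9: 8·t ≡ 3 (mod 9).
    The inverse of 8 mod 9 is 8 (since 8·8 = 64 = 7·9 + 1), so t ≡ 8·3 = 24 ≡ 6 (mod 9).
    Then x = 1371 + 3536·6 = 22587, valid modulo lcm(3536, 9) = 31824: x ≡ 22587 (mod 31824).
Verify against each original: 22587 mod 16 = 11, 22587 mod 17 = 11, 22587 mod 13 = 6, 22587 mod 9 = 6.

x ≡ 22587 (mod 31824).


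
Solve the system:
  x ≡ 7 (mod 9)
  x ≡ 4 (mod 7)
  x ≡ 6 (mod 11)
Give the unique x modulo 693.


Moduli 9, 7, 11 are pairwise coprime; by CRT there is a unique solution modulo M = 9 · 7 · 11 = 693.
Solve pairwise, accumulating the modulus:
  Start with x ≡ 7 (mod 9).
  Combine with x ≡ 4 (mod 7): since gcd(9, 7) = 1, we get a unique residue mod 63.
    Write x = 7 + 9·t and substitute into x ≡ 4 (mod 7): 9·t ≡ 4 − 7 = -3 (mod 7).
    Reduce coefficients mod 7: 2·t ≡ 4 (mod 7).
    The inverse of 2 mod 7 is 4 (since 2·4 = 8 = 1·7 + 1), so t ≡ 4·4 = 16 ≡ 2 (mod 7).
    Then x = 7 + 9·2 = 25, valid modulo lcm(9, 7) = 63: x ≡ 25 (mod 63).
  Combine with x ≡ 6 (mod 11): since gcd(63, 11) = 1, we get a unique residue mod 693.
    Write x = 25 + 63·t and substitute into x ≡ 6 (mod 11): 63·t ≡ 6 − 25 = -19 (mod 11).
    Reduce coefficients mod 11: 8·t ≡ 3 (mod 11).
    The inverse of 8 mod 11 is 7 (since 8·7 = 56 = 5·11 + 1), so t ≡ 7·3 = 21 ≡ 10 (mod 11).
    Then x = 25 + 63·10 = 655, valid modulo lcm(63, 11) = 693: x ≡ 655 (mod 693).
Verify: 655 mod 9 = 7 ✓, 655 mod 7 = 4 ✓, 655 mod 11 = 6 ✓.

x ≡ 655 (mod 693).


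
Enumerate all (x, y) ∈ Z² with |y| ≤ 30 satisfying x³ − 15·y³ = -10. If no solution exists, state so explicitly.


The equation is x³ - 15y³ = -10. For fixed y, x³ = 15·y³ − 10, so a solution requires the RHS to be a perfect cube.
Strategy: iterate y from -30 to 30, compute RHS = 15·y³ − 10, and check whether it is a (positive or negative) perfect cube.
Check small values of y:
  y = 0: RHS = -10 is not a perfect cube.
  y = 1: RHS = 5 is not a perfect cube.
  y = -1: RHS = -25 is not a perfect cube.
  y = 2: RHS = 110 is not a perfect cube.
  y = -2: RHS = -130 is not a perfect cube.
  y = 3: RHS = 395 is not a perfect cube.
  y = -3: RHS = -415 is not a perfect cube.
Continuing the search up to |y| = 30 finds no solutions either.
No (x, y) in the scanned range satisfies the equation.

No integer solutions with |y| ≤ 30.


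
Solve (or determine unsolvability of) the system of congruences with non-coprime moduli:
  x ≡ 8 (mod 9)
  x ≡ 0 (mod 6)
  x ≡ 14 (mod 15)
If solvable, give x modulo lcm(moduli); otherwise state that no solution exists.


Moduli 9, 6, 15 are not pairwise coprime, so CRT works modulo lcm(m_i) when all pairwise compatibility conditions hold.
Pairwise compatibility: gcd(m_i, m_j) must divide a_i - a_j for every pair.
Merge one congruence at a time:
  Start: x ≡ 8 (mod 9).
  Combine with x ≡ 0 (mod 6): gcd(9, 6) = 3, and 0 - 8 = -8 is NOT divisible by 3.
    ⇒ system is inconsistent (no integer solution).

No solution (the system is inconsistent).


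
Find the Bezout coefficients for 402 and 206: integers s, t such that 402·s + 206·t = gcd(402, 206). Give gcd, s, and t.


Euclidean algorithm on (402, 206) — divide until remainder is 0:
  402 = 1 · 206 + 196
  206 = 1 · 196 + 10
  196 = 19 · 10 + 6
  10 = 1 · 6 + 4
  6 = 1 · 4 + 2
  4 = 2 · 2 + 0
gcd(402, 206) = 2.
Track Bezout coefficients alongside the remainders: start with r₀ = 402 = a·1 + b·0 (s = 1, t = 0) and r₁ = 206 = a·0 + b·1 (s = 0, t = 1); each new remainder r_{k+1} = r_{k-1} − q_k·r_k inherits s_{k+1} = s_{k-1} − q_k·s_k, t_{k+1} = t_{k-1} − q_k·t_k, so r_k = a·s_k + b·t_k at every step:
  q = 1: r = 196, s = 1 − 1·0 = 1, t = 0 − 1·1 = -1  (check: 402·1 + 206·(-1) = 196)
  q = 1: r = 10, s = 0 − 1·1 = -1, t = 1 − 1·(-1) = 2  (check: 402·(-1) + 206·2 = 10)
  q = 19: r = 6, s = 1 − 19·(-1) = 20, t = -1 − 19·2 = -39  (check: 402·20 + 206·(-39) = 6)
  q = 1: r = 4, s = -1 − 1·20 = -21, t = 2 − 1·(-39) = 41  (check: 402·(-21) + 206·41 = 4)
  q = 1: r = 2, s = 20 − 1·(-21) = 41, t = -39 − 1·41 = -80  (check: 402·41 + 206·(-80) = 2)
The row with r = 2 (the gcd) gives the Bezout coefficients s = 41, t = -80.
Result: 402 · (41) + 206 · (-80) = 2.

gcd(402, 206) = 2; s = 41, t = -80 (check: 402·41 + 206·(-80) = 2).


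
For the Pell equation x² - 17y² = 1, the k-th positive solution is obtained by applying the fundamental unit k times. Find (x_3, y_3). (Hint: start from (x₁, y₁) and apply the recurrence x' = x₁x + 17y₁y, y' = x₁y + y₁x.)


Step 1: Find the fundamental solution (x₁, y₁) of x² - 17y² = 1.
  Expand √17 as a continued fraction. a₀ = ⌊√17⌋ = 4; iterate m_{k+1} = d_k·a_k − m_k, d_{k+1} = (17 − m_{k+1}²)/d_k, a_{k+1} = ⌊(a₀ + m_{k+1})/d_{k+1}⌋ (starting m₀ = 0, d₀ = 1), with convergents p_k = a_k·p_{k-1} + p_{k-2}, q_k = a_k·q_{k-1} + q_{k-2} (p₋₁ = 1, q₋₁ = 0):
  k = 0: a₀ = 4; p₀/q₀ = 4/1; p₀² − 17·q₀² = 16 − 17 = -1.
  k = 1: m = 4, d = 1, a = ⌊(4 + 4)/1⌋ = 8; p/q = (8·4 + 1)/(8·1 + 0) = 33/8; p² − 17·q² = 1089 − 1088 = 1.
  The first convergent with p² − 17·q² = 1 gives the fundamental solution (x₁, y₁) = (33, 8).
Step 2: Apply the recurrence (x_{n+1}, y_{n+1}) = (x₁x_n + 17y₁y_n, x₁y_n + y₁x_n) repeatedly.
  From (x_1, y_1) = (33, 8): x_2 = 33·33 + 17·8·8 = 2177; y_2 = 33·8 + 8·33 = 528.
  From (x_2, y_2) = (2177, 528): x_3 = 33·2177 + 17·8·528 = 143649; y_3 = 33·528 + 8·2177 = 34840.
Step 3: Verify x_3² - 17·y_3² = 20635035201 - 20635035200 = 1 (should be 1). ✓

(x_1, y_1) = (33, 8); (x_3, y_3) = (143649, 34840).


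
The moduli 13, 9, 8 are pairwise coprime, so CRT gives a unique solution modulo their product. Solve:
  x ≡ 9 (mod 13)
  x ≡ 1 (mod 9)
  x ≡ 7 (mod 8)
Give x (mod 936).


Moduli 13, 9, 8 are pairwise coprime; by CRT there is a unique solution modulo M = 13 · 9 · 8 = 936.
Solve pairwise, accumulating the modulus:
  Start with x ≡ 9 (mod 13).
  Combine with x ≡ 1 (mod 9): since gcd(13, 9) = 1, we get a unique residue mod 117.
    Write x = 9 + 13·t and substitute into x ≡ 1 (mod 9): 13·t ≡ 1 − 9 = -8 (mod 9).
    Reduce coefficients mod 9: 4·t ≡ 1 (mod 9).
    The inverse of 4 mod 9 is 7 (since 4·7 = 28 = 3·9 + 1), so t ≡ 7·1 = 7 ≡ 7 (mod 9).
    Then x = 9 + 13·7 = 100, valid modulo lcm(13, 9) = 117: x ≡ 100 (mod 117).
  Combine with x ≡ 7 (mod 8): since gcd(117, 8) = 1, we get a unique residue mod 936.
    Write x = 100 + 117·t and substitute into x ≡ 7 (mod 8): 117·t ≡ 7 − 100 = -93 (mod 8).
    Reduce coefficients mod 8: 5·t ≡ 3 (mod 8).
    The inverse of 5 mod 8 is 5 (since 5·5 = 25 = 3·8 + 1), so t ≡ 5·3 = 15 ≡ 7 (mod 8).
    Then x = 100 + 117·7 = 919, valid modulo lcm(117, 8) = 936: x ≡ 919 (mod 936).
Verify: 919 mod 13 = 9 ✓, 919 mod 9 = 1 ✓, 919 mod 8 = 7 ✓.

x ≡ 919 (mod 936).


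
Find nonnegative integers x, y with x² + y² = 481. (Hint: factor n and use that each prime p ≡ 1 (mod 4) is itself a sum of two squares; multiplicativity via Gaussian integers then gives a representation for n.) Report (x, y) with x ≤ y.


Step 1: Factor n = 481 = 13 · 37.
Step 2: Check the mod-4 condition on each prime factor: 13 ≡ 1 (mod 4), exponent 1; 37 ≡ 1 (mod 4), exponent 1.
All primes ≡ 3 (mod 4) appear to even exponent (or don't appear), so by the two-squares theorem n IS expressible as a sum of two squares.
Step 3: Build a representation. Here n = 13 · 37 is a product of primes ≡ 1 (mod 4). Each prime p ≡ 1 (mod 4) is itself a sum of two squares; find a² by testing p − a² for a perfect square:
  13: 13 − 1² = 12, 13 − 2² = 9 = 3² ⇒ 13 = 2² + 3².
  37: 37 − 1² = 36 = 6² ⇒ 37 = 1² + 6².
  Combine using the Brahmagupta–Fibonacci identity (a² + b²)(c² + d²) = (ac − bd)² + (ad + bc)² = (ac + bd)² + (ad − bc)²:
  13 · 37 = 481: from (2² + 3²)(1² + 6²), take (2·1 − 3·6, 2·6 + 3·1) = (2 − 18, 12 + 3) = (-16, 15); dropping signs (only squares matter) gives (16, 15); check 16² + 15² = 256 + 225 = 481 ✓.
Step 4: Order so x ≤ y and verify: 15² + 16² = 225 + 256 = 481 = n. ✓

n = 481 = 15² + 16² (one valid representation with x ≤ y).


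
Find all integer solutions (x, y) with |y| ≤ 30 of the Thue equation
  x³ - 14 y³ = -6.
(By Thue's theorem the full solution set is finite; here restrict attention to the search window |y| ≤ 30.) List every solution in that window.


The equation is x³ - 14y³ = -6. For fixed y, x³ = 14·y³ − 6, so a solution requires the RHS to be a perfect cube.
Strategy: iterate y from -30 to 30, compute RHS = 14·y³ − 6, and check whether it is a (positive or negative) perfect cube.
Check small values of y:
  y = 0: RHS = -6 is not a perfect cube.
  y = 1: RHS = 8 = (2)³ ⇒ x = 2 works.
  y = -1: RHS = -20 is not a perfect cube.
  y = 2: RHS = 106 is not a perfect cube.
  y = -2: RHS = -118 is not a perfect cube.
  y = 3: RHS = 372 is not a perfect cube.
  y = -3: RHS = -384 is not a perfect cube.
Continuing the search up to |y| = 30 finds no further solutions beyond those listed.
Collected solutions: (2, 1).

Solutions (with |y| ≤ 30): (2, 1).


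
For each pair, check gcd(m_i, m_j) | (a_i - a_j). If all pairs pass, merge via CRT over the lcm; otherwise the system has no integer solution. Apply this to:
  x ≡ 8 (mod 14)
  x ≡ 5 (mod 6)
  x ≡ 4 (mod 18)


Moduli 14, 6, 18 are not pairwise coprime, so CRT works modulo lcm(m_i) when all pairwise compatibility conditions hold.
Pairwise compatibility: gcd(m_i, m_j) must divide a_i - a_j for every pair.
Merge one congruence at a time:
  Start: x ≡ 8 (mod 14).
  Combine with x ≡ 5 (mod 6): gcd(14, 6) = 2, and 5 - 8 = -3 is NOT divisible by 2.
    ⇒ system is inconsistent (no integer solution).

No solution (the system is inconsistent).


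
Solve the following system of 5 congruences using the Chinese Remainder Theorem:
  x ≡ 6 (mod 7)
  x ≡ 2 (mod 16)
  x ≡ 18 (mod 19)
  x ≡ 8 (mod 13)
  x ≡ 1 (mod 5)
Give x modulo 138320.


Product of moduli M = 7 · 16 · 19 · 13 · 5 = 138320.
Merge one congruence at a time:
  Start: x ≡ 6 (mod 7).
  Combine with x ≡ 2 (mod 16); new modulus lcm = 112.
    Write x = 6 + 7·t and substitute into x ≡ 2 (mod 16): 7·t ≡ 2 − 6 = -4 (mod 16).
    Reduce coefficients mod 16: 7·t ≡ 12 (mod 16).
    The inverse of 7 mod 16 is 7 (since 7·7 = 49 = 3·16 + 1), so t ≡ 7·12 = 84 ≡ 4 (mod 16).
    Then x = 6 + 7·4 = 34, valid modulo lcm(7, 16) = 112: x ≡ 34 (mod 112).
  Combine with x ≡ 18 (mod 19); new modulus lcm = 2128.
    Write x = 34 + 112·t and substitute into x ≡ 18 (mod 19): 112·t ≡ 18 − 34 = -16 (mod 19).
    Reduce coefficients mod 19: 17·t ≡ 3 (mod 19).
    The inverse of 17 mod 19 is 9 (since 17·9 = 153 = 8·19 + 1), so t ≡ 9·3 = 27 ≡ 8 (mod 19).
    Then x = 34 + 112·8 = 930, valid modulo lcm(112, 19) = 2128: x ≡ 930 (mod 2128).
  Combine with x ≡ 8 (mod 13); new modulus lcm = 27664.
    Write x = 930 + 2128·t and substitute into x ≡ 8 (mod 13): 2128·t ≡ 8 − 930 = -922 (mod 13).
    Reduce coefficients mod 13: 9·t ≡ 1 (mod 13).
    The inverse of 9 mod 13 is 3 (since 9·3 = 27 = 2·13 + 1), so t ≡ 3·1 = 3 ≡ 3 (mod 13).
    Then x = 930 + 2128·3 = 7314, valid modulo lcm(2128, 13) = 27664: x ≡ 7314 (mod 27664).
  Combine with x ≡ 1 (mod 5); new modulus lcm = 138320.
    Write x = 7314 + 27664·t and substitute into x ≡ 1 (mod 5): 27664·t ≡ 1 − 7314 = -7313 (mod 5).
    Reduce coefficients mod 5: 4·t ≡ 2 (mod 5).
    The inverse of 4 mod 5 is 4 (since 4·4 = 16 = 3·5 + 1), so t ≡ 4·2 = 8 ≡ 3 (mod 5).
    Then x = 7314 + 27664·3 = 90306, valid modulo lcm(27664, 5) = 138320: x ≡ 90306 (mod 138320).
Verify against each original: 90306 mod 7 = 6, 90306 mod 16 = 2, 90306 mod 19 = 18, 90306 mod 13 = 8, 90306 mod 5 = 1.

x ≡ 90306 (mod 138320).
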